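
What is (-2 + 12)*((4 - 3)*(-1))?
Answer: -10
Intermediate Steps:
(-2 + 12)*((4 - 3)*(-1)) = 10*(1*(-1)) = 10*(-1) = -10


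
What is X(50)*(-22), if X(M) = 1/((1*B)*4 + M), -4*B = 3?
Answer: -22/47 ≈ -0.46809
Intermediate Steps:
B = -¾ (B = -¼*3 = -¾ ≈ -0.75000)
X(M) = 1/(-3 + M) (X(M) = 1/((1*(-¾))*4 + M) = 1/(-¾*4 + M) = 1/(-3 + M))
X(50)*(-22) = -22/(-3 + 50) = -22/47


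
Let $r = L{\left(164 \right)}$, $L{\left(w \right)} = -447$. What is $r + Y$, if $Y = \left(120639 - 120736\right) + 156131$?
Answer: $155587$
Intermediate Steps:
$r = -447$
$Y = 156034$ ($Y = -97 + 156131 = 156034$)
$r + Y = -447 + 156034 = 155587$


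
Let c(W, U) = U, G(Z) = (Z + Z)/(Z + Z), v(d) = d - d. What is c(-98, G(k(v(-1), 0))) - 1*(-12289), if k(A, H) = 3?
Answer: 12290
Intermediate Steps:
v(d) = 0
G(Z) = 1 (G(Z) = (2*Z)/((2*Z)) = (2*Z)*(1/(2*Z)) = 1)
c(-98, G(k(v(-1), 0))) - 1*(-12289) = 1 - 1*(-12289) = 1 + 12289 = 12290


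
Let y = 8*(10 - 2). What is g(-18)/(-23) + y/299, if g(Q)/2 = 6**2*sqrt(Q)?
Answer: 64/299 - 216*I*sqrt(2)/23 ≈ 0.21405 - 13.281*I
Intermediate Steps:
y = 64 (y = 8*8 = 64)
g(Q) = 72*sqrt(Q) (g(Q) = 2*(6**2*sqrt(Q)) = 2*(36*sqrt(Q)) = 72*sqrt(Q))
g(-18)/(-23) + y/299 = (72*sqrt(-18))/(-23) + 64/299 = (72*(3*I*sqrt(2)))*(-1/23) + 64*(1/299) = (216*I*sqrt(2))*(-1/23) + 64/299 = -216*I*sqrt(2)/23 + 64/299 = 64/299 - 216*I*sqrt(2)/23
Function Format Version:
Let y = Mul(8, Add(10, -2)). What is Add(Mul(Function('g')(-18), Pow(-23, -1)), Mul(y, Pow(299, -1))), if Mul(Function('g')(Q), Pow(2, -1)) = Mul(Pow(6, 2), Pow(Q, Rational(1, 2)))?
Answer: Add(Rational(64, 299), Mul(Rational(-216, 23), I, Pow(2, Rational(1, 2)))) ≈ Add(0.21405, Mul(-13.281, I))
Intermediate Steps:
y = 64 (y = Mul(8, 8) = 64)
Function('g')(Q) = Mul(72, Pow(Q, Rational(1, 2))) (Function('g')(Q) = Mul(2, Mul(Pow(6, 2), Pow(Q, Rational(1, 2)))) = Mul(2, Mul(36, Pow(Q, Rational(1, 2)))) = Mul(72, Pow(Q, Rational(1, 2))))
Add(Mul(Function('g')(-18), Pow(-23, -1)), Mul(y, Pow(299, -1))) = Add(Mul(Mul(72, Pow(-18, Rational(1, 2))), Pow(-23, -1)), Mul(64, Pow(299, -1))) = Add(Mul(Mul(72, Mul(3, I, Pow(2, Rational(1, 2)))), Rational(-1, 23)), Mul(64, Rational(1, 299))) = Add(Mul(Mul(216, I, Pow(2, Rational(1, 2))), Rational(-1, 23)), Rational(64, 299)) = Add(Mul(Rational(-216, 23), I, Pow(2, Rational(1, 2))), Rational(64, 299)) = Add(Rational(64, 299), Mul(Rational(-216, 23), I, Pow(2, Rational(1, 2))))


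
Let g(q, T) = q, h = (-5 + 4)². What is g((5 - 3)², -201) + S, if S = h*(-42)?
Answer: -38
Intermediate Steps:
h = 1 (h = (-1)² = 1)
S = -42 (S = 1*(-42) = -42)
g((5 - 3)², -201) + S = (5 - 3)² - 42 = 2² - 42 = 4 - 42 = -38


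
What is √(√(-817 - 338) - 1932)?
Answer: √(-1932 + I*√1155) ≈ 0.3866 + 43.956*I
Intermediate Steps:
√(√(-817 - 338) - 1932) = √(√(-1155) - 1932) = √(I*√1155 - 1932) = √(-1932 + I*√1155)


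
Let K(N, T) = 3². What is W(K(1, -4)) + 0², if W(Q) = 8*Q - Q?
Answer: 63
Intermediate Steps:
K(N, T) = 9
W(Q) = 7*Q
W(K(1, -4)) + 0² = 7*9 + 0² = 63 + 0 = 63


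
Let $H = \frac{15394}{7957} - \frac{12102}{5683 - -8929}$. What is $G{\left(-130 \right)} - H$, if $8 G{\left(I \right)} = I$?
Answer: $- \frac{2017991379}{116267684} \approx -17.356$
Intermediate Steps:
$G{\left(I \right)} = \frac{I}{8}$
$H = \frac{64320757}{58133842}$ ($H = 15394 \cdot \frac{1}{7957} - \frac{12102}{5683 + 8929} = \frac{15394}{7957} - \frac{12102}{14612} = \frac{15394}{7957} - \frac{6051}{7306} = \frac{64320757}{58133842} \approx 1.1064$)
$G{\left(-130 \right)} - H = \frac{1}{8} \left(-130\right) - \frac{64320757}{58133842} = - \frac{65}{4} - \frac{64320757}{58133842} = - \frac{2017991379}{116267684}$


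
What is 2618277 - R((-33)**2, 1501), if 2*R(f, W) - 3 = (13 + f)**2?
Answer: 4022147/2 ≈ 2.0111e+6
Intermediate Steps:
R(f, W) = 3/2 + (13 + f)**2/2
2618277 - R((-33)**2, 1501) = 2618277 - (3/2 + (13 + (-33)**2)**2/2) = 2618277 - (3/2 + (13 + 1089)**2/2) = 2618277 - (3/2 + (1/2)*1102**2) = 2618277 - (3/2 + (1/2)*1214404) = 2618277 - (3/2 + 607202) = 2618277 - 1*1214407/2 = 2618277 - 1214407/2 = 4022147/2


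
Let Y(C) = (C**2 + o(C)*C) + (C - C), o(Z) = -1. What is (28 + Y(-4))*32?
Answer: 1536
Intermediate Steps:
Y(C) = C**2 - C (Y(C) = (C**2 - C) + (C - C) = (C**2 - C) + 0 = C**2 - C)
(28 + Y(-4))*32 = (28 - 4*(-1 - 4))*32 = (28 - 4*(-5))*32 = (28 + 20)*32 = 48*32 = 1536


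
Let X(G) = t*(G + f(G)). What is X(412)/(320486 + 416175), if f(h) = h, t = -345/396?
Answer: -23690/24309813 ≈ -0.00097450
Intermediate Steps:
t = -115/132 (t = -345*1/396 = -115/132 ≈ -0.87121)
X(G) = -115*G/66 (X(G) = -115*(G + G)/132 = -115*G/66)
X(412)/(320486 + 416175) = (-115/66*412)/(320486 + 416175) = -23690/33/736661 = -23690/33*1/736661 = -23690/24309813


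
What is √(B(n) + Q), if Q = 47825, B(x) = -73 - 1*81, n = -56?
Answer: √47671 ≈ 218.34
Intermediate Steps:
B(x) = -154 (B(x) = -73 - 81 = -154)
√(B(n) + Q) = √(-154 + 47825) = √47671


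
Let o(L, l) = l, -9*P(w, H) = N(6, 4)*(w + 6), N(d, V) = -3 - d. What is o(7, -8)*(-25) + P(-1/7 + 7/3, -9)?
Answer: 4372/21 ≈ 208.19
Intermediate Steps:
P(w, H) = 6 + w (P(w, H) = -(-3 - 1*6)*(w + 6)/9 = -(-3 - 6)*(6 + w)/9 = -(-1)*(6 + w) = -(-54 - 9*w)/9 = 6 + w)
o(7, -8)*(-25) + P(-1/7 + 7/3, -9) = -8*(-25) + (6 + (-1/7 + 7/3)) = 200 + (6 + (-1*⅐ + 7*(⅓))) = 200 + (6 + (-⅐ + 7/3)) = 200 + (6 + 46/21) = 200 + 172/21 = 4372/21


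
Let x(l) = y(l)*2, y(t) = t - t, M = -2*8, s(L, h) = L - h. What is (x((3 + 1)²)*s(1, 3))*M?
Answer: 0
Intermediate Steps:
M = -16
y(t) = 0
x(l) = 0 (x(l) = 0*2 = 0)
(x((3 + 1)²)*s(1, 3))*M = (0*(1 - 1*3))*(-16) = (0*(1 - 3))*(-16) = (0*(-2))*(-16) = 0*(-16) = 0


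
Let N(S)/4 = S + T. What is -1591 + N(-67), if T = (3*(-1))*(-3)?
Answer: -1823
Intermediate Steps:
T = 9 (T = -3*(-3) = 9)
N(S) = 36 + 4*S (N(S) = 4*(S + 9) = 4*(9 + S) = 36 + 4*S)
-1591 + N(-67) = -1591 + (36 + 4*(-67)) = -1591 + (36 - 268) = -1591 - 232 = -1823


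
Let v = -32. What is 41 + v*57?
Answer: -1783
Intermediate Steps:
41 + v*57 = 41 - 32*57 = 41 - 1824 = -1783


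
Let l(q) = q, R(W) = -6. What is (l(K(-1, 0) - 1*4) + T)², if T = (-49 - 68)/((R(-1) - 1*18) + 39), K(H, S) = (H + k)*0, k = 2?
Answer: 3481/25 ≈ 139.24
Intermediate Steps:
K(H, S) = 0 (K(H, S) = (H + 2)*0 = (2 + H)*0 = 0)
T = -39/5 (T = (-49 - 68)/((-6 - 1*18) + 39) = -117/((-6 - 18) + 39) = -117/(-24 + 39) = -117/15 = -117*1/15 = -39/5 ≈ -7.8000)
(l(K(-1, 0) - 1*4) + T)² = ((0 - 1*4) - 39/5)² = ((0 - 4) - 39/5)² = (-4 - 39/5)² = (-59/5)² = 3481/25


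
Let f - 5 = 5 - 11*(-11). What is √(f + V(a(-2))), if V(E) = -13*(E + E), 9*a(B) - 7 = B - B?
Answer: √997/3 ≈ 10.525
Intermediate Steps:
a(B) = 7/9 (a(B) = 7/9 + (B - B)/9 = 7/9 + (⅑)*0 = 7/9 + 0 = 7/9)
f = 131 (f = 5 + (5 - 11*(-11)) = 5 + (5 + 121) = 5 + 126 = 131)
V(E) = -26*E
√(f + V(a(-2))) = √(131 - 26*7/9) = √(131 - 182/9) = √(997/9) = √997/3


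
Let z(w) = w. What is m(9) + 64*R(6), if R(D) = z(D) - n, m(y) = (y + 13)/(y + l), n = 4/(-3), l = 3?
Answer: 2827/6 ≈ 471.17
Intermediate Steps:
n = -4/3 (n = 4*(-⅓) = -4/3 ≈ -1.3333)
m(y) = (13 + y)/(3 + y) (m(y) = (y + 13)/(y + 3) = (13 + y)/(3 + y))
R(D) = 4/3 + D (R(D) = D - 1*(-4/3) = D + 4/3 = 4/3 + D)
m(9) + 64*R(6) = (13 + 9)/(3 + 9) + 64*(4/3 + 6) = 22/12 + 64*(22/3) = (1/12)*22 + 1408/3 = 11/6 + 1408/3 = 2827/6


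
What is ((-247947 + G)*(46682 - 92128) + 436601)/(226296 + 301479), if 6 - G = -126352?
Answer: 368411353/35185 ≈ 10471.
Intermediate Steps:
G = 126358 (G = 6 - 1*(-126352) = 6 + 126352 = 126358)
((-247947 + G)*(46682 - 92128) + 436601)/(226296 + 301479) = ((-247947 + 126358)*(46682 - 92128) + 436601)/(226296 + 301479) = (-121589*(-45446) + 436601)/527775 = (5525733694 + 436601)*(1/527775) = 5526170295*(1/527775) = 368411353/35185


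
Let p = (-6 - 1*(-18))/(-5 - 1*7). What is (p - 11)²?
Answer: 144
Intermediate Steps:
p = -1 (p = (-6 + 18)/(-5 - 7) = 12/(-12) = 12*(-1/12) = -1)
(p - 11)² = (-1 - 11)² = (-12)² = 144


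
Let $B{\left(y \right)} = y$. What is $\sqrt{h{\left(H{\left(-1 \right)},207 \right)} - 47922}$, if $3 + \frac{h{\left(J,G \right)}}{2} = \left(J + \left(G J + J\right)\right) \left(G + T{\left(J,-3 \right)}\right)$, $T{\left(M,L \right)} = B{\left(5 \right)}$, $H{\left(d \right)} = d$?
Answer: $4 i \sqrt{8534} \approx 369.52 i$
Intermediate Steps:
$T{\left(M,L \right)} = 5$
$h{\left(J,G \right)} = -6 + 2 \left(5 + G\right) \left(2 J + G J\right)$ ($h{\left(J,G \right)} = -6 + 2 \left(J + \left(G J + J\right)\right) \left(G + 5\right) = -6 + 2 \left(J + \left(J + G J\right)\right) \left(5 + G\right) = -6 + 2 \left(2 J + G J\right) \left(5 + G\right) = -6 + 2 \left(5 + G\right) \left(2 J + G J\right)$)
$\sqrt{h{\left(H{\left(-1 \right)},207 \right)} - 47922} = \sqrt{\left(-6 + 20 \left(-1\right) + 2 \left(-1\right) 207^{2} + 14 \cdot 207 \left(-1\right)\right) - 47922} = \sqrt{\left(-6 - 20 + 2 \left(-1\right) 42849 - 2898\right) - 47922} = \sqrt{\left(-6 - 20 - 85698 - 2898\right) - 47922} = \sqrt{-88622 - 47922} = \sqrt{-136544} = 4 i \sqrt{8534}$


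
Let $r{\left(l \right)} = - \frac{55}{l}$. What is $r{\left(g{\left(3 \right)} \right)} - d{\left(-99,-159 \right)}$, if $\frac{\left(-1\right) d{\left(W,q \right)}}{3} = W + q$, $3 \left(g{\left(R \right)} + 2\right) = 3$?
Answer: $-719$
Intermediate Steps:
$g{\left(R \right)} = -1$ ($g{\left(R \right)} = -2 + \frac{1}{3} \cdot 3 = -2 + 1 = -1$)
$d{\left(W,q \right)} = - 3 W - 3 q$ ($d{\left(W,q \right)} = - 3 \left(W + q\right) = - 3 W - 3 q$)
$r{\left(g{\left(3 \right)} \right)} - d{\left(-99,-159 \right)} = - \frac{55}{-1} - \left(\left(-3\right) \left(-99\right) - -477\right) = \left(-55\right) \left(-1\right) - \left(297 + 477\right) = 55 - 774 = -719$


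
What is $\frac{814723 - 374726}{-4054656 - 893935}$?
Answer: $- \frac{439997}{4948591} \approx -0.088914$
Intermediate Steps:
$\frac{814723 - 374726}{-4054656 - 893935} = \frac{439997}{-4948591} = 439997 \left(- \frac{1}{4948591}\right) = - \frac{439997}{4948591}$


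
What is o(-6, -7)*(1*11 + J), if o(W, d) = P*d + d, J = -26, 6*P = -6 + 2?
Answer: 35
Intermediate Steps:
P = -2/3 (P = (-6 + 2)/6 = (1/6)*(-4) = -2/3 ≈ -0.66667)
o(W, d) = d/3 (o(W, d) = -2*d/3 + d = d/3)
o(-6, -7)*(1*11 + J) = ((1/3)*(-7))*(1*11 - 26) = -7*(11 - 26)/3 = -7/3*(-15) = 35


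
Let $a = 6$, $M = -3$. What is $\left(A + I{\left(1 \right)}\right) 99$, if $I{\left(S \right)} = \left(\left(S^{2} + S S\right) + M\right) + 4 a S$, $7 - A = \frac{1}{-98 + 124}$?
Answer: $\frac{77121}{26} \approx 2966.2$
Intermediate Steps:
$A = \frac{181}{26}$ ($A = 7 - \frac{1}{-98 + 124} = 7 - \frac{1}{26} = \frac{181}{26} \approx 6.9615$)
$I{\left(S \right)} = -3 + 2 S^{2} + 24 S$ ($I{\left(S \right)} = \left(\left(S^{2} + S S\right) - 3\right) + 4 \cdot 6 S = \left(\left(S^{2} + S^{2}\right) - 3\right) + 24 S = \left(2 S^{2} - 3\right) + 24 S = \left(-3 + 2 S^{2}\right) + 24 S = -3 + 2 S^{2} + 24 S$)
$\left(A + I{\left(1 \right)}\right) 99 = \left(\frac{181}{26} + \left(-3 + 2 \cdot 1^{2} + 24 \cdot 1\right)\right) 99 = \left(\frac{181}{26} + \left(-3 + 2 \cdot 1 + 24\right)\right) 99 = \left(\frac{181}{26} + \left(-3 + 2 + 24\right)\right) 99 = \left(\frac{181}{26} + 23\right) 99 = \frac{779}{26} \cdot 99 = \frac{77121}{26}$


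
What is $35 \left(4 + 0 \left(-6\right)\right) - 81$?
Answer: $59$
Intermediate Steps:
$35 \left(4 + 0 \left(-6\right)\right) - 81 = 35 \left(4 + 0\right) - 81 = 35 \cdot 4 - 81 = 140 - 81 = 59$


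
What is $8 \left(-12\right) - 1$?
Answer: $-97$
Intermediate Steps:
$8 \left(-12\right) - 1 = -96 + \left(0 - 1\right) = -96 - 1 = -97$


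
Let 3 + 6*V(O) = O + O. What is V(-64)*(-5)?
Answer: 655/6 ≈ 109.17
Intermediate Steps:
V(O) = -½ + O/3 (V(O) = -½ + (O + O)/6 = -½ + (2*O)/6 = -½ + O/3)
V(-64)*(-5) = (-½ + (⅓)*(-64))*(-5) = (-½ - 64/3)*(-5) = -131/6*(-5) = 655/6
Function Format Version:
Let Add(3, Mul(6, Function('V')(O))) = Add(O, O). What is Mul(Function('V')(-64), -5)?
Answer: Rational(655, 6) ≈ 109.17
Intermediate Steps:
Function('V')(O) = Add(Rational(-1, 2), Mul(Rational(1, 3), O)) (Function('V')(O) = Add(Rational(-1, 2), Mul(Rational(1, 6), Add(O, O))) = Add(Rational(-1, 2), Mul(Rational(1, 6), Mul(2, O))) = Add(Rational(-1, 2), Mul(Rational(1, 3), O)))
Mul(Function('V')(-64), -5) = Mul(Add(Rational(-1, 2), Mul(Rational(1, 3), -64)), -5) = Mul(Add(Rational(-1, 2), Rational(-64, 3)), -5) = Mul(Rational(-131, 6), -5) = Rational(655, 6)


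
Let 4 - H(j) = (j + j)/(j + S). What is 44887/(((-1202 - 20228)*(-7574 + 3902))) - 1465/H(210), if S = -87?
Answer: -196940476463/78690960 ≈ -2502.7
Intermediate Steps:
H(j) = 4 - 2*j/(-87 + j) (H(j) = 4 - (j + j)/(j - 87) = 4 - 2*j/(-87 + j))
44887/(((-1202 - 20228)*(-7574 + 3902))) - 1465/H(210) = 44887/(((-1202 - 20228)*(-7574 + 3902))) - 1465*(-87 + 210)/(2*(-174 + 210)) = 44887/((-21430*(-3672))) - 1465/(2*36/123) = 44887/78690960 - 1465/(2*(1/123)*36) = 44887*(1/78690960) - 1465/24/41 = 44887/78690960 - 1465*41/24 = 44887/78690960 - 60065/24 = -196940476463/78690960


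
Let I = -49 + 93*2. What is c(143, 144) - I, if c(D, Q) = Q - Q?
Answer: -137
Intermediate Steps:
c(D, Q) = 0
I = 137 (I = -49 + 186 = 137)
c(143, 144) - I = 0 - 1*137 = 0 - 137 = -137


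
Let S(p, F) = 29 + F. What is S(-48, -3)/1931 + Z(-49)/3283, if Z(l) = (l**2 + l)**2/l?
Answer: -4447282/129377 ≈ -34.375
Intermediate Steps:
Z(l) = (l + l**2)**2/l
S(-48, -3)/1931 + Z(-49)/3283 = (29 - 3)/1931 - 49*(1 - 49)**2/3283 = 26*(1/1931) - 49*(-48)**2*(1/3283) = 26/1931 - 49*2304*(1/3283) = 26/1931 - 112896*1/3283 = 26/1931 - 2304/67 = -4447282/129377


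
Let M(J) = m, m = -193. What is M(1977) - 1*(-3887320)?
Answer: 3887127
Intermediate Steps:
M(J) = -193
M(1977) - 1*(-3887320) = -193 - 1*(-3887320) = -193 + 3887320 = 3887127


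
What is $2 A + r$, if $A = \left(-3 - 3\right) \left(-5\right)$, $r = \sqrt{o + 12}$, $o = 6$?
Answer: $60 + 3 \sqrt{2} \approx 64.243$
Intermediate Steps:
$r = 3 \sqrt{2}$ ($r = \sqrt{6 + 12} = \sqrt{18} = 3 \sqrt{2} \approx 4.2426$)
$A = 30$ ($A = \left(-6\right) \left(-5\right) = 30$)
$2 A + r = 2 \cdot 30 + 3 \sqrt{2} = 60 + 3 \sqrt{2}$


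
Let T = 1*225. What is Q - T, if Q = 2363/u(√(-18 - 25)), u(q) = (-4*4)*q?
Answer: -225 + 2363*I*√43/688 ≈ -225.0 + 22.522*I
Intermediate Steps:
u(q) = -16*q
Q = 2363*I*√43/688 (Q = 2363/((-16*√(-18 - 25))) = 2363/((-16*I*√43)) = 2363*(I*√43/688) = 2363*I*√43/688 ≈ 22.522*I)
T = 225
Q - T = 2363*I*√43/688 - 1*225 = 2363*I*√43/688 - 225 = -225 + 2363*I*√43/688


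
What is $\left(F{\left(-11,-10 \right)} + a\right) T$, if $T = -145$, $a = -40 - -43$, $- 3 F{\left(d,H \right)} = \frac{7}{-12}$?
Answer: $- \frac{16675}{36} \approx -463.19$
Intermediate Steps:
$F{\left(d,H \right)} = \frac{7}{36}$ ($F{\left(d,H \right)} = - \frac{7 \frac{1}{-12}}{3} = - \frac{7 \left(- \frac{1}{12}\right)}{3} = \left(- \frac{1}{3}\right) \left(- \frac{7}{12}\right) = \frac{7}{36}$)
$a = 3$ ($a = -40 + 43 = 3$)
$\left(F{\left(-11,-10 \right)} + a\right) T = \left(\frac{7}{36} + 3\right) \left(-145\right) = \frac{115}{36} \left(-145\right) = - \frac{16675}{36}$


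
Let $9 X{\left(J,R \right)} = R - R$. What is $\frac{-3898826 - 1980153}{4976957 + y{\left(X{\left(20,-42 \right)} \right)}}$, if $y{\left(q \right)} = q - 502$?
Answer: $- \frac{5878979}{4976455} \approx -1.1814$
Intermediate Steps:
$X{\left(J,R \right)} = 0$ ($X{\left(J,R \right)} = \frac{R - R}{9} = \frac{1}{9} \cdot 0 = 0$)
$y{\left(q \right)} = -502 + q$ ($y{\left(q \right)} = q - 502 = -502 + q$)
$\frac{-3898826 - 1980153}{4976957 + y{\left(X{\left(20,-42 \right)} \right)}} = \frac{-3898826 - 1980153}{4976957 + \left(-502 + 0\right)} = - \frac{5878979}{4976957 - 502} = - \frac{5878979}{4976455}$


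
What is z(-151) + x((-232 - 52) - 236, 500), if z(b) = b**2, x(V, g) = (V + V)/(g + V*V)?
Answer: 308839493/13545 ≈ 22801.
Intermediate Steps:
x(V, g) = 2*V/(g + V**2) (x(V, g) = (2*V)/(g + V**2) = 2*V/(g + V**2))
z(-151) + x((-232 - 52) - 236, 500) = (-151)**2 + 2*((-232 - 52) - 236)/(500 + ((-232 - 52) - 236)**2) = 22801 + 2*(-284 - 236)/(500 + (-284 - 236)**2) = 22801 + 2*(-520)/(500 + (-520)**2) = 22801 + 2*(-520)/(500 + 270400) = 22801 + 2*(-520)/270900 = 22801 + 2*(-520)*(1/270900) = 22801 - 52/13545 = 308839493/13545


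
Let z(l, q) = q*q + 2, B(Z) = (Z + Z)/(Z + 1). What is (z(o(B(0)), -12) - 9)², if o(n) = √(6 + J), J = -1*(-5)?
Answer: 18769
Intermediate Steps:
J = 5
B(Z) = 2*Z/(1 + Z) (B(Z) = (2*Z)/(1 + Z) = 2*Z/(1 + Z))
o(n) = √11 (o(n) = √(6 + 5) = √11)
z(l, q) = 2 + q² (z(l, q) = q² + 2 = 2 + q²)
(z(o(B(0)), -12) - 9)² = ((2 + (-12)²) - 9)² = ((2 + 144) - 9)² = (146 - 9)² = 137² = 18769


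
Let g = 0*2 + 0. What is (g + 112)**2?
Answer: 12544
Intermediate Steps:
g = 0 (g = 0 + 0 = 0)
(g + 112)**2 = (0 + 112)**2 = 112**2 = 12544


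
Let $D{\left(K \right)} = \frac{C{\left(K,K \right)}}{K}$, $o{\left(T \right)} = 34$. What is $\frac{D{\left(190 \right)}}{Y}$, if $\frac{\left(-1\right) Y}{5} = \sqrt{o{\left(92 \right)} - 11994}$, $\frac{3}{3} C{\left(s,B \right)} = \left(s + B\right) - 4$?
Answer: $\frac{47 i \sqrt{2990}}{710125} \approx 0.0036191 i$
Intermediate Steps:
$C{\left(s,B \right)} = -4 + B + s$ ($C{\left(s,B \right)} = \left(s + B\right) - 4 = \left(B + s\right) - 4 = -4 + B + s$)
$D{\left(K \right)} = \frac{-4 + 2 K}{K}$ ($D{\left(K \right)} = \frac{-4 + K + K}{K} = \frac{-4 + 2 K}{K}$)
$Y = - 10 i \sqrt{2990}$ ($Y = - 5 \sqrt{34 - 11994} = - 5 \sqrt{-11960} = - 5 \cdot 2 i \sqrt{2990} = - 10 i \sqrt{2990} \approx - 546.81 i$)
$\frac{D{\left(190 \right)}}{Y} = \frac{2 - \frac{4}{190}}{\left(-10\right) i \sqrt{2990}} = \left(2 - \frac{2}{95}\right) \frac{i \sqrt{2990}}{29900} = \frac{188 \frac{i \sqrt{2990}}{29900}}{95} = \frac{47 i \sqrt{2990}}{710125}$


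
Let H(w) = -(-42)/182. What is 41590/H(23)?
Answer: 540670/3 ≈ 1.8022e+5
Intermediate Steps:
H(w) = 3/13 (H(w) = -(-42)/182 = -1*(-3/13) = 3/13)
41590/H(23) = 41590/(3/13) = 41590*(13/3) = 540670/3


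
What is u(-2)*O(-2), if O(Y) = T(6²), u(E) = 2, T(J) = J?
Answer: 72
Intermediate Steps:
O(Y) = 36 (O(Y) = 6² = 36)
u(-2)*O(-2) = 2*36 = 72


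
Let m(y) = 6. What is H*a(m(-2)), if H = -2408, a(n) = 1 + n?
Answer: -16856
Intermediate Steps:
H*a(m(-2)) = -2408*(1 + 6) = -2408*7 = -16856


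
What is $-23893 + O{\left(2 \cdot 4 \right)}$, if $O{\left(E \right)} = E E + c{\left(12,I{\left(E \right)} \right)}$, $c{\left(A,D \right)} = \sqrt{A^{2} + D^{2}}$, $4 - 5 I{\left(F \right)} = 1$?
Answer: $-23829 + \frac{3 \sqrt{401}}{5} \approx -23817.0$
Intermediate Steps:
$I{\left(F \right)} = \frac{3}{5}$ ($I{\left(F \right)} = \frac{4}{5} - \frac{1}{5} = \frac{3}{5}$)
$O{\left(E \right)} = E^{2} + \frac{3 \sqrt{401}}{5}$ ($O{\left(E \right)} = E E + \sqrt{12^{2} + \left(\frac{3}{5}\right)^{2}} = E^{2} + \sqrt{144 + \frac{9}{25}} = E^{2} + \sqrt{\frac{3609}{25}} = E^{2} + \frac{3 \sqrt{401}}{5}$)
$-23893 + O{\left(2 \cdot 4 \right)} = -23893 + \left(\left(2 \cdot 4\right)^{2} + \frac{3 \sqrt{401}}{5}\right) = -23893 + \left(8^{2} + \frac{3 \sqrt{401}}{5}\right) = -23893 + \left(64 + \frac{3 \sqrt{401}}{5}\right) = -23829 + \frac{3 \sqrt{401}}{5}$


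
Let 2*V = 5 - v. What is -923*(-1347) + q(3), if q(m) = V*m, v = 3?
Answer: 1243284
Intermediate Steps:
V = 1 (V = (5 - 1*3)/2 = (5 - 3)/2 = (½)*2 = 1)
q(m) = m (q(m) = 1*m = m)
-923*(-1347) + q(3) = -923*(-1347) + 3 = 1243281 + 3 = 1243284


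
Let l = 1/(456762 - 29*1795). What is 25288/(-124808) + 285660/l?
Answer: 1803609793870459/15601 ≈ 1.1561e+11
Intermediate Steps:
l = 1/404707 (l = 1/(456762 - 52055) = 1/404707 ≈ 2.4709e-6)
25288/(-124808) + 285660/l = 25288/(-124808) + 285660/(1/404707) = 25288*(-1/124808) + 285660*404707 = -3161/15601 + 115608601620 = 1803609793870459/15601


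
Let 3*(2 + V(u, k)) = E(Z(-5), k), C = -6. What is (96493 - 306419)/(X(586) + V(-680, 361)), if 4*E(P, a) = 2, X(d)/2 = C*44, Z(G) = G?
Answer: 1259556/3179 ≈ 396.21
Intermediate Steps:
X(d) = -528 (X(d) = 2*(-6*44) = 2*(-264) = -528)
E(P, a) = ½ (E(P, a) = (¼)*2 = ½)
V(u, k) = -11/6 (V(u, k) = -2 + (⅓)*(½) = -2 + ⅙ = -11/6)
(96493 - 306419)/(X(586) + V(-680, 361)) = (96493 - 306419)/(-528 - 11/6) = -209926/(-3179/6) = -209926*(-6/3179) = 1259556/3179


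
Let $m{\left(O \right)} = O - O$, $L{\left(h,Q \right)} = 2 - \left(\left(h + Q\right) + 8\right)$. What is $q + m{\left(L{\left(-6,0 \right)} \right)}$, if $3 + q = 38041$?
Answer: $38038$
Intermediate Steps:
$q = 38038$ ($q = -3 + 38041 = 38038$)
$L{\left(h,Q \right)} = -6 - Q - h$ ($L{\left(h,Q \right)} = 2 - \left(\left(Q + h\right) + 8\right) = 2 - \left(8 + Q + h\right) = -6 - Q - h$)
$m{\left(O \right)} = 0$
$q + m{\left(L{\left(-6,0 \right)} \right)} = 38038 + 0 = 38038$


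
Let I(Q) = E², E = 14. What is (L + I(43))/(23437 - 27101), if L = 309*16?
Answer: -1285/916 ≈ -1.4028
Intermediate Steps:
L = 4944
I(Q) = 196 (I(Q) = 14² = 196)
(L + I(43))/(23437 - 27101) = (4944 + 196)/(23437 - 27101) = 5140/(-3664) = 5140*(-1/3664) = -1285/916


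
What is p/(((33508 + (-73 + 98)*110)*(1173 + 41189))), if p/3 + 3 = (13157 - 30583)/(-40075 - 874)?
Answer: -105421/20965361068268 ≈ -5.0283e-9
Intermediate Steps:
p = -316263/40949 (p = -9 + 3*((13157 - 30583)/(-40075 - 874)) = -9 + 3*(-17426/(-40949)) = -9 + 3*(-17426*(-1/40949)) = -9 + 3*(17426/40949) = -9 + 52278/40949 = -316263/40949 ≈ -7.7233)
p/(((33508 + (-73 + 98)*110)*(1173 + 41189))) = -316263*1/((1173 + 41189)*(33508 + (-73 + 98)*110))/40949 = -316263*1/(42362*(33508 + 25*110))/40949 = -316263*1/(42362*(33508 + 2750))/40949 = -316263/(40949*(36258*42362)) = -316263/40949/1535961396 = -316263/40949*1/1535961396 = -105421/20965361068268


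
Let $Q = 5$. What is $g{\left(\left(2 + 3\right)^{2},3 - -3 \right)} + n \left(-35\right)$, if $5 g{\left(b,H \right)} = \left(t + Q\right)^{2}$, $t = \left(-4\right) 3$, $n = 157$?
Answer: $- \frac{27426}{5} \approx -5485.2$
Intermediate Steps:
$t = -12$
$g{\left(b,H \right)} = \frac{49}{5}$ ($g{\left(b,H \right)} = \frac{\left(-12 + 5\right)^{2}}{5} = \frac{\left(-7\right)^{2}}{5} = \frac{1}{5} \cdot 49 = \frac{49}{5}$)
$g{\left(\left(2 + 3\right)^{2},3 - -3 \right)} + n \left(-35\right) = \frac{49}{5} + 157 \left(-35\right) = \frac{49}{5} - 5495 = - \frac{27426}{5}$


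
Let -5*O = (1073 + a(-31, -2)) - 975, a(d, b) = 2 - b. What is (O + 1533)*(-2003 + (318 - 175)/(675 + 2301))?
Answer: -3005427797/992 ≈ -3.0297e+6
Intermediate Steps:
O = -102/5 (O = -((1073 + (2 - 1*(-2))) - 975)/5 = -((1073 + (2 + 2)) - 975)/5 = -((1073 + 4) - 975)/5 = -(1077 - 975)/5 = -⅕*102 = -102/5 ≈ -20.400)
(O + 1533)*(-2003 + (318 - 175)/(675 + 2301)) = (-102/5 + 1533)*(-2003 + (318 - 175)/(675 + 2301)) = 7563*(-2003 + 143/2976)/5 = (7563/5)*(-5960785/2976) = -3005427797/992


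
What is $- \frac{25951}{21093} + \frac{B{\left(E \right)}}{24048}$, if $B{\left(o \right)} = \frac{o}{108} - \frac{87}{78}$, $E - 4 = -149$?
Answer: $- \frac{292088859245}{237390409152} \approx -1.2304$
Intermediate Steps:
$E = -145$ ($E = 4 - 149 = -145$)
$B{\left(o \right)} = - \frac{29}{26} + \frac{o}{108}$ ($B{\left(o \right)} = o \frac{1}{108} - \frac{29}{26} = \frac{o}{108} - \frac{29}{26} = - \frac{29}{26} + \frac{o}{108}$)
$- \frac{25951}{21093} + \frac{B{\left(E \right)}}{24048} = - \frac{25951}{21093} + \frac{- \frac{29}{26} + \frac{1}{108} \left(-145\right)}{24048} = \left(-25951\right) \frac{1}{21093} + \left(- \frac{29}{26} - \frac{145}{108}\right) \frac{1}{24048} = - \frac{25951}{21093} - \frac{3451}{33763392} = - \frac{292088859245}{237390409152}$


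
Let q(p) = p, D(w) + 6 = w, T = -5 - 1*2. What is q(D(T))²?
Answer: 169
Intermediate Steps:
T = -7 (T = -5 - 2 = -7)
D(w) = -6 + w
q(D(T))² = (-6 - 7)² = (-13)² = 169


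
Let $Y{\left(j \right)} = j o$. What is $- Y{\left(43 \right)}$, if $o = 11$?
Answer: $-473$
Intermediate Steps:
$Y{\left(j \right)} = 11 j$ ($Y{\left(j \right)} = j 11 = 11 j$)
$- Y{\left(43 \right)} = - 11 \cdot 43 = \left(-1\right) 473 = -473$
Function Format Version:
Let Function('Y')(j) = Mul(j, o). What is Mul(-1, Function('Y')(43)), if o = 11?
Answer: -473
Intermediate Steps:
Function('Y')(j) = Mul(11, j) (Function('Y')(j) = Mul(j, 11) = Mul(11, j))
Mul(-1, Function('Y')(43)) = Mul(-1, Mul(11, 43)) = Mul(-1, 473) = -473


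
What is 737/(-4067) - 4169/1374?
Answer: -17967961/5588058 ≈ -3.2154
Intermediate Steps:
737/(-4067) - 4169/1374 = 737*(-1/4067) - 4169*1/1374 = -737/4067 - 4169/1374 = -17967961/5588058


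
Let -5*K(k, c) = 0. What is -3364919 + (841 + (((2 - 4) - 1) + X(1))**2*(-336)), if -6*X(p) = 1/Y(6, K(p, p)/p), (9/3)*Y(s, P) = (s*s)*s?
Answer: -13091310727/3888 ≈ -3.3671e+6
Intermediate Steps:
K(k, c) = 0 (K(k, c) = -1/5*0 = 0)
Y(s, P) = s**3/3 (Y(s, P) = ((s*s)*s)/3 = (s**2*s)/3 = s**3/3)
X(p) = -1/432 (X(p) = -1/(6*((1/3)*6**3)) = -1/(6*((1/3)*216)) = -1/6/72 = -1/6*1/72 = -1/432)
-3364919 + (841 + (((2 - 4) - 1) + X(1))**2*(-336)) = -3364919 + (841 + (((2 - 4) - 1) - 1/432)**2*(-336)) = -3364919 + (841 + ((-2 - 1) - 1/432)**2*(-336)) = -3364919 + (841 + (-3 - 1/432)**2*(-336)) = -3364919 + (841 + (-1297/432)**2*(-336)) = -3364919 + (841 + (1682209/186624)*(-336)) = -3364919 + (841 - 11775463/3888) = -3364919 - 8505655/3888 = -13091310727/3888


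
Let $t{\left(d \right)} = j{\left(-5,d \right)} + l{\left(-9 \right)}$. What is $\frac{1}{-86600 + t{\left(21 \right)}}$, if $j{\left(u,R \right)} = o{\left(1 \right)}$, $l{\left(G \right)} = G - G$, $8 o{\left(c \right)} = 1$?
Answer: $- \frac{8}{692799} \approx -1.1547 \cdot 10^{-5}$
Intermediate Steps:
$o{\left(c \right)} = \frac{1}{8}$ ($o{\left(c \right)} = \frac{1}{8} \cdot 1 = \frac{1}{8}$)
$l{\left(G \right)} = 0$
$j{\left(u,R \right)} = \frac{1}{8}$
$t{\left(d \right)} = \frac{1}{8}$ ($t{\left(d \right)} = \frac{1}{8} + 0 = \frac{1}{8}$)
$\frac{1}{-86600 + t{\left(21 \right)}} = \frac{1}{-86600 + \frac{1}{8}} = \frac{1}{- \frac{692799}{8}} = - \frac{8}{692799}$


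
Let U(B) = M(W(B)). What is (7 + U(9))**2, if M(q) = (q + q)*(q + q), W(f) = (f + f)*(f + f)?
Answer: 176325247921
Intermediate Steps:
W(f) = 4*f**2 (W(f) = (2*f)*(2*f) = 4*f**2)
M(q) = 4*q**2 (M(q) = (2*q)*(2*q) = 4*q**2)
U(B) = 64*B**4 (U(B) = 4*(4*B**2)**2 = 4*(16*B**4) = 64*B**4)
(7 + U(9))**2 = (7 + 64*9**4)**2 = (7 + 64*6561)**2 = (7 + 419904)**2 = 419911**2 = 176325247921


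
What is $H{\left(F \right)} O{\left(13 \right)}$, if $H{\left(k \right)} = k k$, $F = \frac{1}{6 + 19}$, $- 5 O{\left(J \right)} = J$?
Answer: $- \frac{13}{3125} \approx -0.00416$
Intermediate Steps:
$O{\left(J \right)} = - \frac{J}{5}$
$F = \frac{1}{25} \approx 0.04$
$H{\left(k \right)} = k^{2}$
$H{\left(F \right)} O{\left(13 \right)} = \frac{\left(- \frac{1}{5}\right) 13}{625} = \frac{1}{625} \left(- \frac{13}{5}\right) = - \frac{13}{3125}$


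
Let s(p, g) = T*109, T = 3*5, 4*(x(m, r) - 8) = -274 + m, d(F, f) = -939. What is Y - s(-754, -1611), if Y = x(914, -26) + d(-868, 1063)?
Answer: -2406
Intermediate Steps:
x(m, r) = -121/2 + m/4 (x(m, r) = 8 + (-274 + m)/4 = 8 + (-137/2 + m/4) = -121/2 + m/4)
T = 15
Y = -771 (Y = (-121/2 + (¼)*914) - 939 = (-121/2 + 457/2) - 939 = 168 - 939 = -771)
s(p, g) = 1635 (s(p, g) = 15*109 = 1635)
Y - s(-754, -1611) = -771 - 1*1635 = -771 - 1635 = -2406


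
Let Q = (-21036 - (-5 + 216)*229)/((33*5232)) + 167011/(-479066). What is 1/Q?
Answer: -3759709968/2820957893 ≈ -1.3328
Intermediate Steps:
Q = -2820957893/3759709968 (Q = (-21036 - 211*229)/172656 + 167011*(-1/479066) = (-21036 - 1*48319)*(1/172656) - 167011/479066 = (-21036 - 48319)*(1/172656) - 167011/479066 = -69355*1/172656 - 167011/479066 = -6305/15696 - 167011/479066 = -2820957893/3759709968 ≈ -0.75031)
1/Q = 1/(-2820957893/3759709968) = -3759709968/2820957893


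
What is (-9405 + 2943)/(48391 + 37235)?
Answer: -359/4757 ≈ -0.075468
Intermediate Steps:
(-9405 + 2943)/(48391 + 37235) = -6462/85626 = -6462*1/85626 = -359/4757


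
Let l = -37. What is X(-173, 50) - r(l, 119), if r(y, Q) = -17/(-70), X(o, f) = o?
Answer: -12127/70 ≈ -173.24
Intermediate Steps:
r(y, Q) = 17/70 (r(y, Q) = -17*(-1/70) = 17/70)
X(-173, 50) - r(l, 119) = -173 - 1*17/70 = -173 - 17/70 = -12127/70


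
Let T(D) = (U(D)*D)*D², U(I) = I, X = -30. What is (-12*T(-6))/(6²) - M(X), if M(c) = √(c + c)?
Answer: -432 - 2*I*√15 ≈ -432.0 - 7.746*I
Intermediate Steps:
M(c) = √2*√c (M(c) = √(2*c) = √2*√c)
T(D) = D⁴ (T(D) = (D*D)*D² = D²*D² = D⁴)
(-12*T(-6))/(6²) - M(X) = (-12*(-6)⁴)/(6²) - √2*√(-30) = -12*1296/36 - √2*I*√30 = -15552*1/36 - 2*I*√15 = -432 - 2*I*√15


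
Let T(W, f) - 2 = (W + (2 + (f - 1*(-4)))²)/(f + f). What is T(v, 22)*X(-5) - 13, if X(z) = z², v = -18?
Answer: 10389/22 ≈ 472.23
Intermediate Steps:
T(W, f) = 2 + (W + (6 + f)²)/(2*f) (T(W, f) = 2 + (W + (2 + (f - 1*(-4)))²)/(f + f) = 2 + (W + (2 + (f + 4))²)/((2*f)) = 2 + (W + (2 + (4 + f))²)*(1/(2*f)) = 2 + (W + (6 + f)²)*(1/(2*f)) = 2 + (W + (6 + f)²)/(2*f))
T(v, 22)*X(-5) - 13 = ((½)*(-18 + (6 + 22)² + 4*22)/22)*(-5)² - 13 = ((½)*(1/22)*(-18 + 28² + 88))*25 - 13 = ((½)*(1/22)*(-18 + 784 + 88))*25 - 13 = ((½)*(1/22)*854)*25 - 13 = (427/22)*25 - 13 = 10675/22 - 13 = 10389/22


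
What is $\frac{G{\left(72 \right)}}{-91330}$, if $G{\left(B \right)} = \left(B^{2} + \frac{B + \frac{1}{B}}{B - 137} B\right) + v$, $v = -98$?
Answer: $- \frac{65081}{1187290} \approx -0.054815$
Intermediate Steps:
$G{\left(B \right)} = -98 + B^{2} + \frac{B \left(B + \frac{1}{B}\right)}{-137 + B}$ ($G{\left(B \right)} = \left(B^{2} + \frac{B + \frac{1}{B}}{B - 137} B\right) - 98 = \left(B^{2} + \frac{B + \frac{1}{B}}{-137 + B} B\right) - 98 = \left(B^{2} + \frac{B \left(B + \frac{1}{B}\right)}{-137 + B}\right) - 98 = -98 + B^{2} + \frac{B \left(B + \frac{1}{B}\right)}{-137 + B}$)
$\frac{G{\left(72 \right)}}{-91330} = \frac{\frac{1}{-137 + 72} \left(13427 + 72^{3} - 136 \cdot 72^{2} - 7056\right)}{-91330} = \frac{13427 + 373248 - 705024 - 7056}{-65} \left(- \frac{1}{91330}\right) = - \frac{13427 + 373248 - 705024 - 7056}{65} \left(- \frac{1}{91330}\right) = \left(- \frac{1}{65}\right) \left(-325405\right) \left(- \frac{1}{91330}\right) = \frac{65081}{13} \left(- \frac{1}{91330}\right) = - \frac{65081}{1187290}$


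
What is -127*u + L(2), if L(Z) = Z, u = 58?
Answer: -7364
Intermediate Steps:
-127*u + L(2) = -127*58 + 2 = -7366 + 2 = -7364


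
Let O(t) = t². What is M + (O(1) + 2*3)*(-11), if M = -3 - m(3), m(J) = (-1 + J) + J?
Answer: -85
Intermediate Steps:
m(J) = -1 + 2*J
M = -8 (M = -3 - (-1 + 2*3) = -3 - (-1 + 6) = -3 - 1*5 = -3 - 5 = -8)
M + (O(1) + 2*3)*(-11) = -8 + (1² + 2*3)*(-11) = -8 + (1 + 6)*(-11) = -8 + 7*(-11) = -8 - 77 = -85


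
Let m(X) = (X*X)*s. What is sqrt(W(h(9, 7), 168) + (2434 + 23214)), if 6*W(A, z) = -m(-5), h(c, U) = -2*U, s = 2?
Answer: sqrt(230757)/3 ≈ 160.12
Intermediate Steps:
m(X) = 2*X**2 (m(X) = (X*X)*2 = X**2*2 = 2*X**2)
W(A, z) = -25/3 (W(A, z) = (-2*(-5)**2)/6 = (-2*25)/6 = (-1*50)/6 = (1/6)*(-50) = -25/3)
sqrt(W(h(9, 7), 168) + (2434 + 23214)) = sqrt(-25/3 + (2434 + 23214)) = sqrt(-25/3 + 25648) = sqrt(76919/3) = sqrt(230757)/3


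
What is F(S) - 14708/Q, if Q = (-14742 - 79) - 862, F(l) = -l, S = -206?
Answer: 3245406/15683 ≈ 206.94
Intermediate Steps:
Q = -15683 (Q = -14821 - 862 = -15683)
F(S) - 14708/Q = -1*(-206) - 14708/(-15683) = 206 - 14708*(-1/15683) = 206 + 14708/15683 = 3245406/15683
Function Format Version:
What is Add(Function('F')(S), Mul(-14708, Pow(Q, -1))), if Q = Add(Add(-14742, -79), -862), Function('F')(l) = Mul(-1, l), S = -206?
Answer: Rational(3245406, 15683) ≈ 206.94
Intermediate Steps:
Q = -15683 (Q = Add(-14821, -862) = -15683)
Add(Function('F')(S), Mul(-14708, Pow(Q, -1))) = Add(Mul(-1, -206), Mul(-14708, Pow(-15683, -1))) = Add(206, Mul(-14708, Rational(-1, 15683))) = Add(206, Rational(14708, 15683)) = Rational(3245406, 15683)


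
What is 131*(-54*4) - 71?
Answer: -28367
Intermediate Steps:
131*(-54*4) - 71 = 131*(-216) - 71 = -28296 - 71 = -28367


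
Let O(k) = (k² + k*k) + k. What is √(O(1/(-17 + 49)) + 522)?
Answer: √534562/32 ≈ 22.848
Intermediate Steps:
O(k) = k + 2*k² (O(k) = (k² + k²) + k = 2*k² + k = k + 2*k²)
√(O(1/(-17 + 49)) + 522) = √((1 + 2/(-17 + 49))/(-17 + 49) + 522) = √((1 + 2/32)/32 + 522) = √((1 + 2*(1/32))/32 + 522) = √((1 + 1/16)/32 + 522) = √((1/32)*(17/16) + 522) = √(17/512 + 522) = √(267281/512) = √534562/32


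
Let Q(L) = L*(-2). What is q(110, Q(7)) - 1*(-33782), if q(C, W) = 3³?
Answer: 33809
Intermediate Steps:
Q(L) = -2*L
q(C, W) = 27
q(110, Q(7)) - 1*(-33782) = 27 - 1*(-33782) = 27 + 33782 = 33809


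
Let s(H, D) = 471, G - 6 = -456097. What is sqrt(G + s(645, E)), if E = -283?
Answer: 2*I*sqrt(113905) ≈ 675.0*I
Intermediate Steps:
G = -456091 (G = 6 - 456097 = -456091)
sqrt(G + s(645, E)) = sqrt(-456091 + 471) = sqrt(-455620) = 2*I*sqrt(113905)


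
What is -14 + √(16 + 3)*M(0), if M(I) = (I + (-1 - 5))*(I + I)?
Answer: -14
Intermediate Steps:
M(I) = 2*I*(-6 + I) (M(I) = (I - 6)*(2*I) = (-6 + I)*(2*I) = 2*I*(-6 + I))
-14 + √(16 + 3)*M(0) = -14 + √(16 + 3)*(2*0*(-6 + 0)) = -14 + √19*(2*0*(-6)) = -14 + √19*0 = -14 + 0 = -14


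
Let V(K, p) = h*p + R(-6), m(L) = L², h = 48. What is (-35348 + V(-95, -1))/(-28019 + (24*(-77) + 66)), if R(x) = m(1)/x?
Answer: 212377/178806 ≈ 1.1878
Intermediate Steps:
R(x) = 1/x (R(x) = 1²/x = 1/x)
V(K, p) = -⅙ + 48*p (V(K, p) = 48*p + 1/(-6) = 48*p - ⅙ = -⅙ + 48*p)
(-35348 + V(-95, -1))/(-28019 + (24*(-77) + 66)) = (-35348 + (-⅙ + 48*(-1)))/(-28019 + (24*(-77) + 66)) = (-35348 + (-⅙ - 48))/(-28019 + (-1848 + 66)) = (-35348 - 289/6)/(-28019 - 1782) = -212377/6/(-29801) = -212377/6*(-1/29801) = 212377/178806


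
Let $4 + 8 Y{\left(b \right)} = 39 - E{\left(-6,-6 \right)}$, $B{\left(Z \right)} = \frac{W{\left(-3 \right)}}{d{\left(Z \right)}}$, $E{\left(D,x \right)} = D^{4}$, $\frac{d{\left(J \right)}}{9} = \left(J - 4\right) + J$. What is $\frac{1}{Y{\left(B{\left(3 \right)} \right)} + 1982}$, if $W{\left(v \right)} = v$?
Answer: $\frac{8}{14595} \approx 0.00054813$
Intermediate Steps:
$d{\left(J \right)} = -36 + 18 J$ ($d{\left(J \right)} = 9 \left(\left(J - 4\right) + J\right) = 9 \left(\left(-4 + J\right) + J\right) = 9 \left(-4 + 2 J\right) = -36 + 18 J$)
$B{\left(Z \right)} = - \frac{3}{-36 + 18 Z}$
$Y{\left(b \right)} = - \frac{1261}{8}$ ($Y{\left(b \right)} = - \frac{1}{2} + \frac{39 - \left(-6\right)^{4}}{8} = - \frac{1}{2} + \frac{39 - 1296}{8} = - \frac{1}{2} + \frac{1}{8} \left(-1257\right) = - \frac{1}{2} - \frac{1257}{8} = - \frac{1261}{8}$)
$\frac{1}{Y{\left(B{\left(3 \right)} \right)} + 1982} = \frac{1}{- \frac{1261}{8} + 1982} = \frac{1}{\frac{14595}{8}} = \frac{8}{14595}$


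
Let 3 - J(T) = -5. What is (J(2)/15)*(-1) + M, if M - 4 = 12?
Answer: 232/15 ≈ 15.467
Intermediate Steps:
M = 16 (M = 4 + 12 = 16)
J(T) = 8 (J(T) = 3 - 1*(-5) = 3 + 5 = 8)
(J(2)/15)*(-1) + M = (8/15)*(-1) + 16 = -8/15 + 16 = 232/15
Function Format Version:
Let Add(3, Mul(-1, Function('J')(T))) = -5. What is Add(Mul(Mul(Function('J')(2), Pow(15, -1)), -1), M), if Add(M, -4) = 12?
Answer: Rational(232, 15) ≈ 15.467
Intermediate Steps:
M = 16 (M = Add(4, 12) = 16)
Function('J')(T) = 8 (Function('J')(T) = Add(3, Mul(-1, -5)) = Add(3, 5) = 8)
Add(Mul(Mul(Function('J')(2), Pow(15, -1)), -1), M) = Add(Mul(Mul(8, Pow(15, -1)), -1), 16) = Add(Mul(Mul(8, Rational(1, 15)), -1), 16) = Add(Mul(Rational(8, 15), -1), 16) = Add(Rational(-8, 15), 16) = Rational(232, 15)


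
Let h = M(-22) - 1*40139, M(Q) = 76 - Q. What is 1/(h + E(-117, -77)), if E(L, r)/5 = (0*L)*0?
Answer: -1/40041 ≈ -2.4974e-5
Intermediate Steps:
h = -40041 (h = (76 - 1*(-22)) - 1*40139 = (76 + 22) - 40139 = 98 - 40139 = -40041)
E(L, r) = 0 (E(L, r) = 5*((0*L)*0) = 5*(0*0) = 5*0 = 0)
1/(h + E(-117, -77)) = 1/(-40041 + 0) = 1/(-40041) = -1/40041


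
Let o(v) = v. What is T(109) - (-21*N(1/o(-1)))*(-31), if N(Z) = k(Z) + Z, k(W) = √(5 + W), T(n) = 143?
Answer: -508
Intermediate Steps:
N(Z) = Z + √(5 + Z) (N(Z) = √(5 + Z) + Z = Z + √(5 + Z))
T(109) - (-21*N(1/o(-1)))*(-31) = 143 - (-21*(1/(-1) + √(5 + 1/(-1))))*(-31) = 143 - (-21*(-1 + √(5 - 1)))*(-31) = 143 - (-21*(-1 + √4))*(-31) = 143 - (-21*(-1 + 2))*(-31) = 143 - (-21*1)*(-31) = 143 - (-21)*(-31) = 143 - 1*651 = 143 - 651 = -508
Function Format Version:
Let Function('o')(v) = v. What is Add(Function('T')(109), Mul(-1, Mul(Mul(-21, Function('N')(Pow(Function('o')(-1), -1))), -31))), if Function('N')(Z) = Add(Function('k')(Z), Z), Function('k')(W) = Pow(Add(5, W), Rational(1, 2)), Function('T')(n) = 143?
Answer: -508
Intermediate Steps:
Function('N')(Z) = Add(Z, Pow(Add(5, Z), Rational(1, 2))) (Function('N')(Z) = Add(Pow(Add(5, Z), Rational(1, 2)), Z) = Add(Z, Pow(Add(5, Z), Rational(1, 2))))
Add(Function('T')(109), Mul(-1, Mul(Mul(-21, Function('N')(Pow(Function('o')(-1), -1))), -31))) = Add(143, Mul(-1, Mul(Mul(-21, Add(Pow(-1, -1), Pow(Add(5, Pow(-1, -1)), Rational(1, 2)))), -31))) = Add(143, Mul(-1, Mul(Mul(-21, Add(-1, Pow(Add(5, -1), Rational(1, 2)))), -31))) = Add(143, Mul(-1, Mul(Mul(-21, Add(-1, Pow(4, Rational(1, 2)))), -31))) = Add(143, Mul(-1, Mul(Mul(-21, Add(-1, 2)), -31))) = Add(143, Mul(-1, Mul(Mul(-21, 1), -31))) = Add(143, Mul(-1, Mul(-21, -31))) = Add(143, Mul(-1, 651)) = Add(143, -651) = -508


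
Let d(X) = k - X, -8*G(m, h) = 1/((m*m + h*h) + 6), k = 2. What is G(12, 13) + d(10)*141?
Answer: -2878657/2552 ≈ -1128.0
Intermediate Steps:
G(m, h) = -1/(8*(6 + h² + m²)) (G(m, h) = -1/(8*((m*m + h*h) + 6)) = -1/(8*((m² + h²) + 6)) = -1/(8*((h² + m²) + 6)) = -1/(8*(6 + h² + m²)))
d(X) = 2 - X
G(12, 13) + d(10)*141 = -1/(48 + 8*13² + 8*12²) + (2 - 1*10)*141 = -1/(48 + 8*169 + 8*144) + (2 - 10)*141 = -1/(48 + 1352 + 1152) - 8*141 = -1/2552 - 1128 = -2878657/2552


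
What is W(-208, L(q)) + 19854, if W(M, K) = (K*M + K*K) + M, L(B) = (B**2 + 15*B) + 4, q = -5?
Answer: 31330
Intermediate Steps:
L(B) = 4 + B**2 + 15*B
W(M, K) = M + K**2 + K*M (W(M, K) = (K*M + K**2) + M = (K**2 + K*M) + M = M + K**2 + K*M)
W(-208, L(q)) + 19854 = (-208 + (4 + (-5)**2 + 15*(-5))**2 + (4 + (-5)**2 + 15*(-5))*(-208)) + 19854 = (-208 + (4 + 25 - 75)**2 + (4 + 25 - 75)*(-208)) + 19854 = (-208 + (-46)**2 - 46*(-208)) + 19854 = (-208 + 2116 + 9568) + 19854 = 11476 + 19854 = 31330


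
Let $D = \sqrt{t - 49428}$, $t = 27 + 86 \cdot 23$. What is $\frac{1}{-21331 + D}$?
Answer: $- \frac{21331}{455058984} - \frac{i \sqrt{47423}}{455058984} \approx -4.6875 \cdot 10^{-5} - 4.7855 \cdot 10^{-7} i$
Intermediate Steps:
$t = 2005$ ($t = 27 + 1978 = 2005$)
$D = i \sqrt{47423}$ ($D = \sqrt{2005 - 49428} = \sqrt{-47423} = i \sqrt{47423} \approx 217.77 i$)
$\frac{1}{-21331 + D} = \frac{1}{-21331 + i \sqrt{47423}}$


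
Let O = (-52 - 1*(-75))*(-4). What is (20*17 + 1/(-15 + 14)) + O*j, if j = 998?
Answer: -91477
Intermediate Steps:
O = -92 (O = (-52 + 75)*(-4) = 23*(-4) = -92)
(20*17 + 1/(-15 + 14)) + O*j = (20*17 + 1/(-15 + 14)) - 92*998 = (340 + 1/(-1)) - 91816 = (340 - 1) - 91816 = 339 - 91816 = -91477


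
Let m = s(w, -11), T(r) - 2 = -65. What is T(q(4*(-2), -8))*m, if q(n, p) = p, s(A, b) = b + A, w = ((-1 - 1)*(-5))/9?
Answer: 623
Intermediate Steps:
w = 10/9 (w = -2*(-5)*(⅑) = 10*(⅑) = 10/9 ≈ 1.1111)
s(A, b) = A + b
T(r) = -63 (T(r) = 2 - 65 = -63)
m = -89/9 (m = 10/9 - 11 = -89/9 ≈ -9.8889)
T(q(4*(-2), -8))*m = -63*(-89/9) = 623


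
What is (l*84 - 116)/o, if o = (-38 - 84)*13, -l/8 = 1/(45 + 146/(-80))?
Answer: 113606/1369511 ≈ 0.082954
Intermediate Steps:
l = -320/1727 (l = -8/(45 + 146/(-80)) = -8/(45 + 146*(-1/80)) = -8/(45 - 73/40) = -8/1727/40 = -8*40/1727 = -320/1727 ≈ -0.18529)
o = -1586 (o = -122*13 = -1586)
(l*84 - 116)/o = (-320/1727*84 - 116)/(-1586) = (-26880/1727 - 116)*(-1/1586) = -227212/1727*(-1/1586) = 113606/1369511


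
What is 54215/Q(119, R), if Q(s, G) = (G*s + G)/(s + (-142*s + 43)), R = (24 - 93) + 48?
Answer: 3240508/9 ≈ 3.6006e+5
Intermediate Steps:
R = -21 (R = -69 + 48 = -21)
Q(s, G) = (G + G*s)/(43 - 141*s) (Q(s, G) = (G + G*s)/(s + (43 - 142*s)) = (G + G*s)/(43 - 141*s))
54215/Q(119, R) = 54215/((-1*(-21)*(1 + 119)/(-43 + 141*119))) = 54215/((-1*(-21)*120/(-43 + 16779))) = 54215/((-1*(-21)*120/16736)) = 54215/((-1*(-21)*1/16736*120)) = 54215/(315/2092) = 54215*(2092/315) = 3240508/9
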